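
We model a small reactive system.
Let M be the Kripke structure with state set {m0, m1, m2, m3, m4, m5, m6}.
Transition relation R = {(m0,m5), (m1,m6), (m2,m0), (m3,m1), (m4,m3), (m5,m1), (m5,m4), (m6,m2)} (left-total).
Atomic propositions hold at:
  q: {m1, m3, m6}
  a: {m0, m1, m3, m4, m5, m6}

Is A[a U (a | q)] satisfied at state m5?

Sat(a | q) = {m0, m1, m3, m4, m5, m6}
A[a U (a | q)]: least fixpoint, start Z0 = Sat((a | q)) = {m0, m1, m3, m4, m5, m6}, add states in Sat(a) with every successor in Z. Already a fixed point.
Sat(A[a U (a | q)]) = {m0, m1, m3, m4, m5, m6}
m5 ∈ Sat(A[a U (a | q)]) = {m0, m1, m3, m4, m5, m6}, so the formula holds at m5.

Yes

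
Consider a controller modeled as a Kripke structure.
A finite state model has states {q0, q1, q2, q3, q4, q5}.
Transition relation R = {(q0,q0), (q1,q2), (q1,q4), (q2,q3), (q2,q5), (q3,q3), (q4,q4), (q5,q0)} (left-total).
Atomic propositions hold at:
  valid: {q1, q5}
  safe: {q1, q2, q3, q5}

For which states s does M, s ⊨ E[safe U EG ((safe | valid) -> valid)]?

{q0, q1, q2, q4, q5}

Sat(safe | valid) = {q1, q2, q3, q5}
Sat((safe | valid) -> valid) = {q0, q1, q4, q5}
EG ((safe | valid) -> valid): greatest fixpoint, start Z0 = {q0, q1, q4, q5}, keep only states in Sat with some successor in Z. Already a fixed point.
Sat(EG ((safe | valid) -> valid)) = {q0, q1, q4, q5}
E[safe U EG ((safe | valid) -> valid)]: least fixpoint, start Z0 = Sat(EG ((safe | valid) -> valid)) = {q0, q1, q4, q5}, add states in Sat(safe) with some successor in Z. Z1 = {q0, q1, q2, q4, q5}; fixed.
Sat(E[safe U EG ((safe | valid) -> valid)]) = {q0, q1, q2, q4, q5}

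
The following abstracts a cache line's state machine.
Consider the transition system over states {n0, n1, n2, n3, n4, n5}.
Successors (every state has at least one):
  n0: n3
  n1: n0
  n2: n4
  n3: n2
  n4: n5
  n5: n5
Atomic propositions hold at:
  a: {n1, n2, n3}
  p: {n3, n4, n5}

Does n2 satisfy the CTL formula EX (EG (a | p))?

Sat(a | p) = {n1, n2, n3, n4, n5}
EG (a | p): greatest fixpoint, start Z0 = {n1, n2, n3, n4, n5}, keep only states in Sat with some successor in Z. Z1 = {n2, n3, n4, n5}; fixed.
Sat(EG (a | p)) = {n2, n3, n4, n5}
Sat(EX (EG (a | p))) = {s : some successor in {n2, n3, n4, n5}} = {n0, n2, n3, n4, n5}
n2 ∈ Sat(EX (EG (a | p))) = {n0, n2, n3, n4, n5}, so the formula holds at n2.

Yes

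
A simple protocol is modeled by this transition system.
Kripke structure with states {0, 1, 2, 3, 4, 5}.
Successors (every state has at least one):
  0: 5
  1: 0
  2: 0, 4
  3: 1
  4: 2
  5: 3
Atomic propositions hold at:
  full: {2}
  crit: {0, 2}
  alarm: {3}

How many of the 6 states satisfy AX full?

Sat(AX full) = {s : every successor in {2}} = {4}
|Sat(AX full)| = |{4}| = 1.

1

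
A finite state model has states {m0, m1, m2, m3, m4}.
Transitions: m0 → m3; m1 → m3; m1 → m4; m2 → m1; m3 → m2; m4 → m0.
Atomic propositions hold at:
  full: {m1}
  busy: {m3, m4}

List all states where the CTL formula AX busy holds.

{m0, m1}

Sat(AX busy) = {s : every successor in {m3, m4}} = {m0, m1}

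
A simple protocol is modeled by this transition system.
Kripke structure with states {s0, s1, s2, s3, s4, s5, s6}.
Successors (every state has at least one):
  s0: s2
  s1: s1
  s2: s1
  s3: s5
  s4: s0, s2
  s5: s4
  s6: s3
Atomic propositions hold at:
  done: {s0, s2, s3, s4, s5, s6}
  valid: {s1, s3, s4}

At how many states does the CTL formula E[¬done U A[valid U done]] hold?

Sat(¬done) = {s1}
A[valid U done]: least fixpoint, start Z0 = Sat(done) = {s0, s2, s3, s4, s5, s6}, add states in Sat(valid) with every successor in Z. Already a fixed point.
Sat(A[valid U done]) = {s0, s2, s3, s4, s5, s6}
E[¬done U A[valid U done]]: least fixpoint, start Z0 = Sat(A[valid U done]) = {s0, s2, s3, s4, s5, s6}, add states in Sat(¬done) with some successor in Z. Already a fixed point.
Sat(E[¬done U A[valid U done]]) = {s0, s2, s3, s4, s5, s6}
|Sat(E[¬done U A[valid U done]])| = |{s0, s2, s3, s4, s5, s6}| = 6.

6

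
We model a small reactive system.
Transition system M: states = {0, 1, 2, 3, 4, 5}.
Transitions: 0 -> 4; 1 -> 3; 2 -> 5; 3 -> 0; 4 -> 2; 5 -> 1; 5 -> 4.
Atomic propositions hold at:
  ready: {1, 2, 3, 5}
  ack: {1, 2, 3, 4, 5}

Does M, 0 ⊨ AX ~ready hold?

Sat(~ready) = {0, 4}
Sat(AX ~ready) = {s : every successor in {0, 4}} = {0, 3}
0 ∈ Sat(AX ~ready) = {0, 3}, so the formula holds at 0.

Yes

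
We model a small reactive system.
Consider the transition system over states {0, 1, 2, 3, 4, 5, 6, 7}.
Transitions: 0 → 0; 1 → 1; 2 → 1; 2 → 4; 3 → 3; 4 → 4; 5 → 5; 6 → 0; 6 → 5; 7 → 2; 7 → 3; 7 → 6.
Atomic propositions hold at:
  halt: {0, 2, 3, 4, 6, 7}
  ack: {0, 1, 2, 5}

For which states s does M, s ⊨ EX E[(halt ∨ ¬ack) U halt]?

Sat(¬ack) = {3, 4, 6, 7}
Sat(halt ∨ ¬ack) = {0, 2, 3, 4, 6, 7}
E[(halt ∨ ¬ack) U halt]: least fixpoint, start Z0 = Sat(halt) = {0, 2, 3, 4, 6, 7}, add states in Sat(halt ∨ ¬ack) with some successor in Z. Already a fixed point.
Sat(E[(halt ∨ ¬ack) U halt]) = {0, 2, 3, 4, 6, 7}
Sat(EX E[(halt ∨ ¬ack) U halt]) = {s : some successor in {0, 2, 3, 4, 6, 7}} = {0, 2, 3, 4, 6, 7}

{0, 2, 3, 4, 6, 7}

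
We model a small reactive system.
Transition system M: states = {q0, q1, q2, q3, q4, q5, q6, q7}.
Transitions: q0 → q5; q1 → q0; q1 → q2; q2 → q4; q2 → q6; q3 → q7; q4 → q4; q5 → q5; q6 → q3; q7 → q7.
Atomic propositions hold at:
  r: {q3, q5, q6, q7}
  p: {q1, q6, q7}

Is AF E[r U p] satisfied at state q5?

No

E[r U p]: least fixpoint, start Z0 = Sat(p) = {q1, q6, q7}, add states in Sat(r) with some successor in Z. Z1 = {q1, q3, q6, q7}; fixed.
Sat(E[r U p]) = {q1, q3, q6, q7}
AF E[r U p]: least fixpoint, start Z0 = {q1, q3, q6, q7}, add states with every successor in Z. Already a fixed point.
Sat(AF E[r U p]) = {q1, q3, q6, q7}
q5 ∉ Sat(AF E[r U p]) = {q1, q3, q6, q7}, so the formula does not hold at q5.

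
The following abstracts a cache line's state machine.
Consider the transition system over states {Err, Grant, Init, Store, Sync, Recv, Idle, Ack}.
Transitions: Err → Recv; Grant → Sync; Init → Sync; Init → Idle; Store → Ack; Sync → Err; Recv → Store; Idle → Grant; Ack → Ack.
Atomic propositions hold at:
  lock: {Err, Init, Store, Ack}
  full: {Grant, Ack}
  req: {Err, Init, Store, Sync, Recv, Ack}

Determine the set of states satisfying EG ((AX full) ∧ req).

Sat(AX full) = {s : every successor in {Grant, Ack}} = {Store, Idle, Ack}
Sat((AX full) ∧ req) = {Store, Ack}
EG ((AX full) ∧ req): greatest fixpoint, start Z0 = {Store, Ack}, keep only states in Sat with some successor in Z. Already a fixed point.
Sat(EG ((AX full) ∧ req)) = {Store, Ack}

{Store, Ack}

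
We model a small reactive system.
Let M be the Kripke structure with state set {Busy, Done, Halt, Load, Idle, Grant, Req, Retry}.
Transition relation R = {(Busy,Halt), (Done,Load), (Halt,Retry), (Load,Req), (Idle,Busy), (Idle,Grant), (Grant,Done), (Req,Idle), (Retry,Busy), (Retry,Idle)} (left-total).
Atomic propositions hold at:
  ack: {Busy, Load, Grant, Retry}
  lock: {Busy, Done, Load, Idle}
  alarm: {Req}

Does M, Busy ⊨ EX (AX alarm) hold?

Sat(AX alarm) = {s : every successor in {Req}} = {Load}
Sat(EX (AX alarm)) = {s : some successor in {Load}} = {Done}
Busy ∉ Sat(EX (AX alarm)) = {Done}, so the formula does not hold at Busy.

No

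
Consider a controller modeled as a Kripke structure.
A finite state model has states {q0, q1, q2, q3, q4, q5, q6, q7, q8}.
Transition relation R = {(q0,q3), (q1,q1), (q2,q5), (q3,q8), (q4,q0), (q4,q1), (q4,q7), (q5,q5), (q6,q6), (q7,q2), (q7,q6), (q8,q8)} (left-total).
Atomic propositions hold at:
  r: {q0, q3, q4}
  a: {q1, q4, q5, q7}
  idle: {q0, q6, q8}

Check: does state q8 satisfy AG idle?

Yes

AG idle: greatest fixpoint, start Z0 = {q0, q6, q8}, keep only states in Sat with every successor in Z. Z1 = {q6, q8}; fixed.
Sat(AG idle) = {q6, q8}
q8 ∈ Sat(AG idle) = {q6, q8}, so the formula holds at q8.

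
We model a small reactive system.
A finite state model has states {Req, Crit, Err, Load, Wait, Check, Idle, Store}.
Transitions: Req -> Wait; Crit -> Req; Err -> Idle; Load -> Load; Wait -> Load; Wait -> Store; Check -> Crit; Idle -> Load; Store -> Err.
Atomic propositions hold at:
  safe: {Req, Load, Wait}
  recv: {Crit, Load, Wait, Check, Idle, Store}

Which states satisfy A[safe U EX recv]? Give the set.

Sat(EX recv) = {s : some successor in {Crit, Load, Wait, Check, Idle, Store}} = {Req, Err, Load, Wait, Check, Idle}
A[safe U EX recv]: least fixpoint, start Z0 = Sat(EX recv) = {Req, Err, Load, Wait, Check, Idle}, add states in Sat(safe) with every successor in Z. Already a fixed point.
Sat(A[safe U EX recv]) = {Req, Err, Load, Wait, Check, Idle}

{Req, Err, Load, Wait, Check, Idle}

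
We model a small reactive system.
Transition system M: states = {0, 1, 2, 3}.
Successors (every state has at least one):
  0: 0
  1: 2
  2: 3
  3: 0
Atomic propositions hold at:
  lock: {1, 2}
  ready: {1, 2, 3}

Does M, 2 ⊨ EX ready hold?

Yes

Sat(EX ready) = {s : some successor in {1, 2, 3}} = {1, 2}
2 ∈ Sat(EX ready) = {1, 2}, so the formula holds at 2.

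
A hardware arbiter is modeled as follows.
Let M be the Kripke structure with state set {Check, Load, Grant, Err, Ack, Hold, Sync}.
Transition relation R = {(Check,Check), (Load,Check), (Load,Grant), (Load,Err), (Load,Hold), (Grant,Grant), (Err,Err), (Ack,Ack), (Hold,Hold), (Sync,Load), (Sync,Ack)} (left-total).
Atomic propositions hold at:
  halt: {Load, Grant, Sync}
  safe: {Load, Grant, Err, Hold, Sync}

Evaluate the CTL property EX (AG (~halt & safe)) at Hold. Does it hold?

Yes

Sat(~halt) = {Check, Err, Ack, Hold}
Sat(~halt & safe) = {Err, Hold}
AG (~halt & safe): greatest fixpoint, start Z0 = {Err, Hold}, keep only states in Sat with every successor in Z. Already a fixed point.
Sat(AG (~halt & safe)) = {Err, Hold}
Sat(EX (AG (~halt & safe))) = {s : some successor in {Err, Hold}} = {Load, Err, Hold}
Hold ∈ Sat(EX (AG (~halt & safe))) = {Load, Err, Hold}, so the formula holds at Hold.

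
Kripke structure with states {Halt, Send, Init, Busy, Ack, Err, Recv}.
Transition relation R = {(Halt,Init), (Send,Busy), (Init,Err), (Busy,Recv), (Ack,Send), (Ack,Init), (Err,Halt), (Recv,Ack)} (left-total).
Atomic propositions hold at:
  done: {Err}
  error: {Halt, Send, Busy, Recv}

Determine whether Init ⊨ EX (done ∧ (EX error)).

Sat(EX error) = {s : some successor in {Halt, Send, Busy, Recv}} = {Send, Busy, Ack, Err}
Sat(done ∧ (EX error)) = {Err}
Sat(EX (done ∧ (EX error))) = {s : some successor in {Err}} = {Init}
Init ∈ Sat(EX (done ∧ (EX error))) = {Init}, so the formula holds at Init.

Yes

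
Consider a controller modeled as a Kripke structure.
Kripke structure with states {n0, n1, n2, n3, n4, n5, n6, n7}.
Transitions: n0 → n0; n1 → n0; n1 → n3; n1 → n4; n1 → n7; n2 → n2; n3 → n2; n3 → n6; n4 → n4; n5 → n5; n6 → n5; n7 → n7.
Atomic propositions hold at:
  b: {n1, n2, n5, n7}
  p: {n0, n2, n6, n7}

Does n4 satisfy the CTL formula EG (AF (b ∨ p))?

No

Sat(b ∨ p) = {n0, n1, n2, n5, n6, n7}
AF (b ∨ p): least fixpoint, start Z0 = {n0, n1, n2, n5, n6, n7}, add states with every successor in Z. Z1 = {n0, n1, n2, n3, n5, n6, n7}; fixed.
Sat(AF (b ∨ p)) = {n0, n1, n2, n3, n5, n6, n7}
EG (AF (b ∨ p)): greatest fixpoint, start Z0 = {n0, n1, n2, n3, n5, n6, n7}, keep only states in Sat with some successor in Z. Already a fixed point.
Sat(EG (AF (b ∨ p))) = {n0, n1, n2, n3, n5, n6, n7}
n4 ∉ Sat(EG (AF (b ∨ p))) = {n0, n1, n2, n3, n5, n6, n7}, so the formula does not hold at n4.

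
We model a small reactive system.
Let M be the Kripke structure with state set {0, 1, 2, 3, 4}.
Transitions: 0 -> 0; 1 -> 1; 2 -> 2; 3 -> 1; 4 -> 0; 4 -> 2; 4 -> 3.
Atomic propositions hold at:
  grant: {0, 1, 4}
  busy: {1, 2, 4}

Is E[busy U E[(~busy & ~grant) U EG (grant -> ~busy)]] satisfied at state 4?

Yes

Sat(~busy) = {0, 3}
Sat(~grant) = {2, 3}
Sat(~busy & ~grant) = {3}
Sat(grant -> ~busy) = {0, 2, 3}
EG (grant -> ~busy): greatest fixpoint, start Z0 = {0, 2, 3}, keep only states in Sat with some successor in Z. Z1 = {0, 2}; fixed.
Sat(EG (grant -> ~busy)) = {0, 2}
E[(~busy & ~grant) U EG (grant -> ~busy)]: least fixpoint, start Z0 = Sat(EG (grant -> ~busy)) = {0, 2}, add states in Sat(~busy & ~grant) with some successor in Z. Already a fixed point.
Sat(E[(~busy & ~grant) U EG (grant -> ~busy)]) = {0, 2}
E[busy U E[(~busy & ~grant) U EG (grant -> ~busy)]]: least fixpoint, start Z0 = Sat(E[(~busy & ~grant) U EG (grant -> ~busy)]) = {0, 2}, add states in Sat(busy) with some successor in Z. Z1 = {0, 2, 4}; fixed.
Sat(E[busy U E[(~busy & ~grant) U EG (grant -> ~busy)]]) = {0, 2, 4}
4 ∈ Sat(E[busy U E[(~busy & ~grant) U EG (grant -> ~busy)]]) = {0, 2, 4}, so the formula holds at 4.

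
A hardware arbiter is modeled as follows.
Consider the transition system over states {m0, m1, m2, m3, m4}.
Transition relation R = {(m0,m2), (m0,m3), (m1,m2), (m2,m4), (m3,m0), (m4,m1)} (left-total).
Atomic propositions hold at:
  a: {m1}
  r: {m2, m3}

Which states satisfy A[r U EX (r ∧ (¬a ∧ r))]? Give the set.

Sat(¬a) = {m0, m2, m3, m4}
Sat(¬a ∧ r) = {m2, m3}
Sat(r ∧ (¬a ∧ r)) = {m2, m3}
Sat(EX (r ∧ (¬a ∧ r))) = {s : some successor in {m2, m3}} = {m0, m1}
A[r U EX (r ∧ (¬a ∧ r))]: least fixpoint, start Z0 = Sat(EX (r ∧ (¬a ∧ r))) = {m0, m1}, add states in Sat(r) with every successor in Z. Z1 = {m0, m1, m3}; fixed.
Sat(A[r U EX (r ∧ (¬a ∧ r))]) = {m0, m1, m3}

{m0, m1, m3}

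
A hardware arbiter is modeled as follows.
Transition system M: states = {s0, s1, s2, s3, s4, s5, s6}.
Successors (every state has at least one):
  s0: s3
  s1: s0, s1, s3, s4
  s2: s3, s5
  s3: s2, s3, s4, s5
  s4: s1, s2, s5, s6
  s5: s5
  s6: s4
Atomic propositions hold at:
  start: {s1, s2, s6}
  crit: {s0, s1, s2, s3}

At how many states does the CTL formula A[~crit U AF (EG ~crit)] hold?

Sat(~crit) = {s4, s5, s6}
EG ~crit: greatest fixpoint, start Z0 = {s4, s5, s6}, keep only states in Sat with some successor in Z. Already a fixed point.
Sat(EG ~crit) = {s4, s5, s6}
AF (EG ~crit): least fixpoint, start Z0 = {s4, s5, s6}, add states with every successor in Z. Already a fixed point.
Sat(AF (EG ~crit)) = {s4, s5, s6}
A[~crit U AF (EG ~crit)]: least fixpoint, start Z0 = Sat(AF (EG ~crit)) = {s4, s5, s6}, add states in Sat(~crit) with every successor in Z. Already a fixed point.
Sat(A[~crit U AF (EG ~crit)]) = {s4, s5, s6}
|Sat(A[~crit U AF (EG ~crit)])| = |{s4, s5, s6}| = 3.

3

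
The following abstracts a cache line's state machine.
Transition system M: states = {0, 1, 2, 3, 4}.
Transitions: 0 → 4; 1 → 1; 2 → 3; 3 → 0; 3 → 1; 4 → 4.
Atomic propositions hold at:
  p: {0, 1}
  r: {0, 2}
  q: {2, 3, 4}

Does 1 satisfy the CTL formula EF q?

No

EF q: least fixpoint, start Z0 = {2, 3, 4}, add states with some successor in Z. Z1 = {0, 2, 3, 4}; fixed.
Sat(EF q) = {0, 2, 3, 4}
1 ∉ Sat(EF q) = {0, 2, 3, 4}, so the formula does not hold at 1.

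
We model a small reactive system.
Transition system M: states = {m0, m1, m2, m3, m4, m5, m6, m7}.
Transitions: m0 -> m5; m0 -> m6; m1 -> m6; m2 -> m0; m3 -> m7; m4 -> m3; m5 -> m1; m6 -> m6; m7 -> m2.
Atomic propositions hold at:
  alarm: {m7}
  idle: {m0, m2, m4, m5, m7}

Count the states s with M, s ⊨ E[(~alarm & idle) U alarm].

Sat(~alarm) = {m0, m1, m2, m3, m4, m5, m6}
Sat(~alarm & idle) = {m0, m2, m4, m5}
E[(~alarm & idle) U alarm]: least fixpoint, start Z0 = Sat(alarm) = {m7}, add states in Sat(~alarm & idle) with some successor in Z. Already a fixed point.
Sat(E[(~alarm & idle) U alarm]) = {m7}
|Sat(E[(~alarm & idle) U alarm])| = |{m7}| = 1.

1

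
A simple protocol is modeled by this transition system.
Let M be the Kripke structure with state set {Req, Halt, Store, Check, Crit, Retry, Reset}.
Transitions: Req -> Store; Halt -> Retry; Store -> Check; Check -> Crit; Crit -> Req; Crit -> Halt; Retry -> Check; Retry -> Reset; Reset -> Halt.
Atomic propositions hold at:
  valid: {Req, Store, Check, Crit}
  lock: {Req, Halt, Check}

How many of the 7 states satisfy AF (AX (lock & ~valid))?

1

Sat(~valid) = {Halt, Retry, Reset}
Sat(lock & ~valid) = {Halt}
Sat(AX (lock & ~valid)) = {s : every successor in {Halt}} = {Reset}
AF (AX (lock & ~valid)): least fixpoint, start Z0 = {Reset}, add states with every successor in Z. Already a fixed point.
Sat(AF (AX (lock & ~valid))) = {Reset}
|Sat(AF (AX (lock & ~valid)))| = |{Reset}| = 1.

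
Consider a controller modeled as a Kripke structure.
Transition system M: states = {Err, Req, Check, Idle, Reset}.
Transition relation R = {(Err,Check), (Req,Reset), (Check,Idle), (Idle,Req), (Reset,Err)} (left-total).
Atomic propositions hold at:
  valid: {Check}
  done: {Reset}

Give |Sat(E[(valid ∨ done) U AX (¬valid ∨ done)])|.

Sat(valid ∨ done) = {Check, Reset}
Sat(¬valid) = {Err, Req, Idle, Reset}
Sat(¬valid ∨ done) = {Err, Req, Idle, Reset}
Sat(AX (¬valid ∨ done)) = {s : every successor in {Err, Req, Idle, Reset}} = {Req, Check, Idle, Reset}
E[(valid ∨ done) U AX (¬valid ∨ done)]: least fixpoint, start Z0 = Sat(AX (¬valid ∨ done)) = {Req, Check, Idle, Reset}, add states in Sat(valid ∨ done) with some successor in Z. Already a fixed point.
Sat(E[(valid ∨ done) U AX (¬valid ∨ done)]) = {Req, Check, Idle, Reset}
|Sat(E[(valid ∨ done) U AX (¬valid ∨ done)])| = |{Req, Check, Idle, Reset}| = 4.

4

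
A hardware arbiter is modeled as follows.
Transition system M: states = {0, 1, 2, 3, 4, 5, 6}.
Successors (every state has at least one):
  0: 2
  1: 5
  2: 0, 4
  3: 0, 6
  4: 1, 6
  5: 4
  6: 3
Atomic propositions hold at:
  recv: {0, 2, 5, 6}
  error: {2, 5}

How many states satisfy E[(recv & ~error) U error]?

Sat(~error) = {0, 1, 3, 4, 6}
Sat(recv & ~error) = {0, 6}
E[(recv & ~error) U error]: least fixpoint, start Z0 = Sat(error) = {2, 5}, add states in Sat(recv & ~error) with some successor in Z. Z1 = {0, 2, 5}; fixed.
Sat(E[(recv & ~error) U error]) = {0, 2, 5}
|Sat(E[(recv & ~error) U error])| = |{0, 2, 5}| = 3.

3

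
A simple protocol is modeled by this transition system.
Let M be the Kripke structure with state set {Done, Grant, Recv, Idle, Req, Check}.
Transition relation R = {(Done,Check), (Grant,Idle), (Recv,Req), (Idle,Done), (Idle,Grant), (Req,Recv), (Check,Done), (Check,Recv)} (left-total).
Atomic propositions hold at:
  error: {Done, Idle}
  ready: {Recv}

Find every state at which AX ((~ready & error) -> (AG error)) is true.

{Done, Recv, Req}

Sat(~ready) = {Done, Grant, Idle, Req, Check}
Sat(~ready & error) = {Done, Idle}
AG error: greatest fixpoint, start Z0 = {Done, Idle}, keep only states in Sat with every successor in Z. Z1 = ∅; fixed.
Sat(AG error) = ∅
Sat((~ready & error) -> (AG error)) = {Grant, Recv, Req, Check}
Sat(AX ((~ready & error) -> (AG error))) = {s : every successor in {Grant, Recv, Req, Check}} = {Done, Recv, Req}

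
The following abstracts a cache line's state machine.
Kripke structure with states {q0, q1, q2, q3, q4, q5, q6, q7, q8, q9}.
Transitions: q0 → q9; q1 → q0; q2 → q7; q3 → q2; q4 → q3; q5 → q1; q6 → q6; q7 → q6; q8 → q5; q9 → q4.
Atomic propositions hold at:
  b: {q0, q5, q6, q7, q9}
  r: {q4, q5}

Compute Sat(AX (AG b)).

AG b: greatest fixpoint, start Z0 = {q0, q5, q6, q7, q9}, keep only states in Sat with every successor in Z. Z1 = {q0, q6, q7}; Z2 = {q6, q7}; fixed.
Sat(AG b) = {q6, q7}
Sat(AX (AG b)) = {s : every successor in {q6, q7}} = {q2, q6, q7}

{q2, q6, q7}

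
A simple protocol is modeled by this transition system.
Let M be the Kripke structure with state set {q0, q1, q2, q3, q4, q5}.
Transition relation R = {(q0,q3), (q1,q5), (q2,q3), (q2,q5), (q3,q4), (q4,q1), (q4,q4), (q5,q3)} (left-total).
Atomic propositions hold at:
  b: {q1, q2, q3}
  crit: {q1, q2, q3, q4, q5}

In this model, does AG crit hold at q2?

AG crit: greatest fixpoint, start Z0 = {q1, q2, q3, q4, q5}, keep only states in Sat with every successor in Z. Already a fixed point.
Sat(AG crit) = {q1, q2, q3, q4, q5}
q2 ∈ Sat(AG crit) = {q1, q2, q3, q4, q5}, so the formula holds at q2.

Yes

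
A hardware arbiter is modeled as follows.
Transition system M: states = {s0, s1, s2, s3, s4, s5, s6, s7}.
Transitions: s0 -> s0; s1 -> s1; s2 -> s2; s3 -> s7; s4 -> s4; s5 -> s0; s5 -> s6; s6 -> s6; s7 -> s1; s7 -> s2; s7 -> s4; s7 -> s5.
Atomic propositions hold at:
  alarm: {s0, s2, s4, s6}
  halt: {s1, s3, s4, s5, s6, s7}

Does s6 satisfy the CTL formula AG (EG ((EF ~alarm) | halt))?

Sat(~alarm) = {s1, s3, s5, s7}
EF ~alarm: least fixpoint, start Z0 = {s1, s3, s5, s7}, add states with some successor in Z. Already a fixed point.
Sat(EF ~alarm) = {s1, s3, s5, s7}
Sat((EF ~alarm) | halt) = {s1, s3, s4, s5, s6, s7}
EG ((EF ~alarm) | halt): greatest fixpoint, start Z0 = {s1, s3, s4, s5, s6, s7}, keep only states in Sat with some successor in Z. Already a fixed point.
Sat(EG ((EF ~alarm) | halt)) = {s1, s3, s4, s5, s6, s7}
AG (EG ((EF ~alarm) | halt)): greatest fixpoint, start Z0 = {s1, s3, s4, s5, s6, s7}, keep only states in Sat with every successor in Z. Z1 = {s1, s3, s4, s6}; Z2 = {s1, s4, s6}; fixed.
Sat(AG (EG ((EF ~alarm) | halt))) = {s1, s4, s6}
s6 ∈ Sat(AG (EG ((EF ~alarm) | halt))) = {s1, s4, s6}, so the formula holds at s6.

Yes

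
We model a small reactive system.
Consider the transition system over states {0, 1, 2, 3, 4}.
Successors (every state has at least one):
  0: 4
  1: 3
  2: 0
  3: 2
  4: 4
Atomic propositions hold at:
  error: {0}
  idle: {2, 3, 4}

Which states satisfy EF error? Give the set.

{0, 1, 2, 3}

EF error: least fixpoint, start Z0 = {0}, add states with some successor in Z. Z1 = {0, 2}; Z2 = {0, 2, 3}; Z3 = {0, 1, 2, 3}; fixed.
Sat(EF error) = {0, 1, 2, 3}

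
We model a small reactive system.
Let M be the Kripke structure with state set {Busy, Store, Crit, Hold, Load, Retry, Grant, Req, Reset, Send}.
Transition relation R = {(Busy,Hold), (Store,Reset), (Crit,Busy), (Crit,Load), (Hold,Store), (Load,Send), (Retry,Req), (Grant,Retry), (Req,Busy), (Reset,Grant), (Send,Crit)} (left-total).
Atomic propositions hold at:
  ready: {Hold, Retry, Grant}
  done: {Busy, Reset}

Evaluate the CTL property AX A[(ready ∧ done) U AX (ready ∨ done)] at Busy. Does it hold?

No

Sat(ready ∧ done) = ∅
Sat(ready ∨ done) = {Busy, Hold, Retry, Grant, Reset}
Sat(AX (ready ∨ done)) = {s : every successor in {Busy, Hold, Retry, Grant, Reset}} = {Busy, Store, Grant, Req, Reset}
A[(ready ∧ done) U AX (ready ∨ done)]: least fixpoint, start Z0 = Sat(AX (ready ∨ done)) = {Busy, Store, Grant, Req, Reset}, add states in Sat(ready ∧ done) with every successor in Z. Already a fixed point.
Sat(A[(ready ∧ done) U AX (ready ∨ done)]) = {Busy, Store, Grant, Req, Reset}
Sat(AX A[(ready ∧ done) U AX (ready ∨ done)]) = {s : every successor in {Busy, Store, Grant, Req, Reset}} = {Store, Hold, Retry, Req, Reset}
Busy ∉ Sat(AX A[(ready ∧ done) U AX (ready ∨ done)]) = {Store, Hold, Retry, Req, Reset}, so the formula does not hold at Busy.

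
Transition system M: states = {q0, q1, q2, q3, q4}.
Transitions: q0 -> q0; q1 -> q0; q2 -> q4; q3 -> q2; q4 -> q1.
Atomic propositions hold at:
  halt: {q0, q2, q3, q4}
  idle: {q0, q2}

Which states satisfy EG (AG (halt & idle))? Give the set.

Sat(halt & idle) = {q0, q2}
AG (halt & idle): greatest fixpoint, start Z0 = {q0, q2}, keep only states in Sat with every successor in Z. Z1 = {q0}; fixed.
Sat(AG (halt & idle)) = {q0}
EG (AG (halt & idle)): greatest fixpoint, start Z0 = {q0}, keep only states in Sat with some successor in Z. Already a fixed point.
Sat(EG (AG (halt & idle))) = {q0}

{q0}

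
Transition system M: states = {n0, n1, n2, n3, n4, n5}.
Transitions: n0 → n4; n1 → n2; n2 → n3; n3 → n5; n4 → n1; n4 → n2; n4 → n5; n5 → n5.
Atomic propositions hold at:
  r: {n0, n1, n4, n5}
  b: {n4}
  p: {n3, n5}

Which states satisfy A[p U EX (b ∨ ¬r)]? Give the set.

{n0, n1, n2, n4}

Sat(¬r) = {n2, n3}
Sat(b ∨ ¬r) = {n2, n3, n4}
Sat(EX (b ∨ ¬r)) = {s : some successor in {n2, n3, n4}} = {n0, n1, n2, n4}
A[p U EX (b ∨ ¬r)]: least fixpoint, start Z0 = Sat(EX (b ∨ ¬r)) = {n0, n1, n2, n4}, add states in Sat(p) with every successor in Z. Already a fixed point.
Sat(A[p U EX (b ∨ ¬r)]) = {n0, n1, n2, n4}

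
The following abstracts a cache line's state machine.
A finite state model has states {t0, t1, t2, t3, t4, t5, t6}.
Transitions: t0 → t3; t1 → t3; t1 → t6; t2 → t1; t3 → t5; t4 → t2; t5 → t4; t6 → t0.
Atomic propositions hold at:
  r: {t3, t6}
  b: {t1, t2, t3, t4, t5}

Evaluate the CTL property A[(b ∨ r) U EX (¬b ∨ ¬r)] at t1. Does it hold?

Sat(b ∨ r) = {t1, t2, t3, t4, t5, t6}
Sat(¬b) = {t0, t6}
Sat(¬r) = {t0, t1, t2, t4, t5}
Sat(¬b ∨ ¬r) = {t0, t1, t2, t4, t5, t6}
Sat(EX (¬b ∨ ¬r)) = {s : some successor in {t0, t1, t2, t4, t5, t6}} = {t1, t2, t3, t4, t5, t6}
A[(b ∨ r) U EX (¬b ∨ ¬r)]: least fixpoint, start Z0 = Sat(EX (¬b ∨ ¬r)) = {t1, t2, t3, t4, t5, t6}, add states in Sat(b ∨ r) with every successor in Z. Already a fixed point.
Sat(A[(b ∨ r) U EX (¬b ∨ ¬r)]) = {t1, t2, t3, t4, t5, t6}
t1 ∈ Sat(A[(b ∨ r) U EX (¬b ∨ ¬r)]) = {t1, t2, t3, t4, t5, t6}, so the formula holds at t1.

Yes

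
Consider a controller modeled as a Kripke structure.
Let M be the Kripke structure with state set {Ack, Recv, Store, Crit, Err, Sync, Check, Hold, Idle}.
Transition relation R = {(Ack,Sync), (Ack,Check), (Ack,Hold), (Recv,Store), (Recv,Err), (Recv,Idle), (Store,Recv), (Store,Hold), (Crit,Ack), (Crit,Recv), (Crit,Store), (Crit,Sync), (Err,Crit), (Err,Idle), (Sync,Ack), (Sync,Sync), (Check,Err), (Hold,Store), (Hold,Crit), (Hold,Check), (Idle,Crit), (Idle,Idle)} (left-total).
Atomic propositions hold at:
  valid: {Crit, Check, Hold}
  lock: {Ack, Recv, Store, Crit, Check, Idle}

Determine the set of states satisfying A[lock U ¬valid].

Sat(¬valid) = {Ack, Recv, Store, Err, Sync, Idle}
A[lock U ¬valid]: least fixpoint, start Z0 = Sat(¬valid) = {Ack, Recv, Store, Err, Sync, Idle}, add states in Sat(lock) with every successor in Z. Z1 = {Ack, Recv, Store, Crit, Err, Sync, Check, Idle}; fixed.
Sat(A[lock U ¬valid]) = {Ack, Recv, Store, Crit, Err, Sync, Check, Idle}

{Ack, Recv, Store, Crit, Err, Sync, Check, Idle}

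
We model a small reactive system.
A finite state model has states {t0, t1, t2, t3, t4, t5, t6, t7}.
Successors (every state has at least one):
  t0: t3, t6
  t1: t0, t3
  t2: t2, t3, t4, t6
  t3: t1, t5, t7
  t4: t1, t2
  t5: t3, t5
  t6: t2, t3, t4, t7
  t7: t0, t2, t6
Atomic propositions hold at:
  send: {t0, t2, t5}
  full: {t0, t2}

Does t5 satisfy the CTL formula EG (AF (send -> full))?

No

Sat(send -> full) = {t0, t1, t2, t3, t4, t6, t7}
AF (send -> full): least fixpoint, start Z0 = {t0, t1, t2, t3, t4, t6, t7}, add states with every successor in Z. Already a fixed point.
Sat(AF (send -> full)) = {t0, t1, t2, t3, t4, t6, t7}
EG (AF (send -> full)): greatest fixpoint, start Z0 = {t0, t1, t2, t3, t4, t6, t7}, keep only states in Sat with some successor in Z. Already a fixed point.
Sat(EG (AF (send -> full))) = {t0, t1, t2, t3, t4, t6, t7}
t5 ∉ Sat(EG (AF (send -> full))) = {t0, t1, t2, t3, t4, t6, t7}, so the formula does not hold at t5.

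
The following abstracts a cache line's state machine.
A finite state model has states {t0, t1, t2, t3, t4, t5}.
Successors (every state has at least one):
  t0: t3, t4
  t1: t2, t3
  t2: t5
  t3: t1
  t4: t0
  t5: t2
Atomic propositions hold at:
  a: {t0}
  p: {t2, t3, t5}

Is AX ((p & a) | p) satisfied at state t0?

Sat(p & a) = ∅
Sat((p & a) | p) = {t2, t3, t5}
Sat(AX ((p & a) | p)) = {s : every successor in {t2, t3, t5}} = {t1, t2, t5}
t0 ∉ Sat(AX ((p & a) | p)) = {t1, t2, t5}, so the formula does not hold at t0.

No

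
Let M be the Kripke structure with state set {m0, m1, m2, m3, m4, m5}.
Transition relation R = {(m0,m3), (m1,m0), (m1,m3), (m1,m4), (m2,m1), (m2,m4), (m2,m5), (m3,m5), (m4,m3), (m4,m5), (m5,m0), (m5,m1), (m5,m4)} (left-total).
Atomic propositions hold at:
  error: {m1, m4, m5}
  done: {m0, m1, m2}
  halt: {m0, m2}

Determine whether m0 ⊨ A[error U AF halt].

AF halt: least fixpoint, start Z0 = {m0, m2}, add states with every successor in Z. Already a fixed point.
Sat(AF halt) = {m0, m2}
A[error U AF halt]: least fixpoint, start Z0 = Sat(AF halt) = {m0, m2}, add states in Sat(error) with every successor in Z. Already a fixed point.
Sat(A[error U AF halt]) = {m0, m2}
m0 ∈ Sat(A[error U AF halt]) = {m0, m2}, so the formula holds at m0.

Yes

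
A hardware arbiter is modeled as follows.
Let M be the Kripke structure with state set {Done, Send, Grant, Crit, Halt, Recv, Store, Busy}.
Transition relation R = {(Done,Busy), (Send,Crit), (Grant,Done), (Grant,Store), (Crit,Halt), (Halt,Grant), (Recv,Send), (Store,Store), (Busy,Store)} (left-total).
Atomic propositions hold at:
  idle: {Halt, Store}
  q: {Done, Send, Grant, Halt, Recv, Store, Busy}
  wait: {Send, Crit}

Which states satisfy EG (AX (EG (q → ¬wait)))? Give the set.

{Done, Send, Grant, Crit, Halt, Store, Busy}

Sat(¬wait) = {Done, Grant, Halt, Recv, Store, Busy}
Sat(q → ¬wait) = {Done, Grant, Crit, Halt, Recv, Store, Busy}
EG (q → ¬wait): greatest fixpoint, start Z0 = {Done, Grant, Crit, Halt, Recv, Store, Busy}, keep only states in Sat with some successor in Z. Z1 = {Done, Grant, Crit, Halt, Store, Busy}; fixed.
Sat(EG (q → ¬wait)) = {Done, Grant, Crit, Halt, Store, Busy}
Sat(AX (EG (q → ¬wait))) = {s : every successor in {Done, Grant, Crit, Halt, Store, Busy}} = {Done, Send, Grant, Crit, Halt, Store, Busy}
EG (AX (EG (q → ¬wait))): greatest fixpoint, start Z0 = {Done, Send, Grant, Crit, Halt, Store, Busy}, keep only states in Sat with some successor in Z. Already a fixed point.
Sat(EG (AX (EG (q → ¬wait)))) = {Done, Send, Grant, Crit, Halt, Store, Busy}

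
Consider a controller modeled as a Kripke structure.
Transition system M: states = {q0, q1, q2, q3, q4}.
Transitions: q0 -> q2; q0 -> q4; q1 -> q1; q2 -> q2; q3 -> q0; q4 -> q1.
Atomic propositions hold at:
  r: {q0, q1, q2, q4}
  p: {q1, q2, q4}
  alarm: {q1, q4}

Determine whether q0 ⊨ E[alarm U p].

E[alarm U p]: least fixpoint, start Z0 = Sat(p) = {q1, q2, q4}, add states in Sat(alarm) with some successor in Z. Already a fixed point.
Sat(E[alarm U p]) = {q1, q2, q4}
q0 ∉ Sat(E[alarm U p]) = {q1, q2, q4}, so the formula does not hold at q0.

No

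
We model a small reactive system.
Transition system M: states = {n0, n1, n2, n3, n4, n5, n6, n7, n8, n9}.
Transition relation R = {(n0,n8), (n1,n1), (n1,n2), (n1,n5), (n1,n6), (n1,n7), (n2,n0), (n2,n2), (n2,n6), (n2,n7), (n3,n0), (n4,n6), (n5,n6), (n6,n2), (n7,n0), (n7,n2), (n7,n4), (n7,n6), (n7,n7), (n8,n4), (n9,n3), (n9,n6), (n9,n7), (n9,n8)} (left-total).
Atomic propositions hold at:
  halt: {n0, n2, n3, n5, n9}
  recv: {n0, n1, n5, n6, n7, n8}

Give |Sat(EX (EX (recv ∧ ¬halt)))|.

7

Sat(¬halt) = {n1, n4, n6, n7, n8}
Sat(recv ∧ ¬halt) = {n1, n6, n7, n8}
Sat(EX (recv ∧ ¬halt)) = {s : some successor in {n1, n6, n7, n8}} = {n0, n1, n2, n4, n5, n7, n9}
Sat(EX (EX (recv ∧ ¬halt))) = {s : some successor in {n0, n1, n2, n4, n5, n7, n9}} = {n1, n2, n3, n6, n7, n8, n9}
|Sat(EX (EX (recv ∧ ¬halt)))| = |{n1, n2, n3, n6, n7, n8, n9}| = 7.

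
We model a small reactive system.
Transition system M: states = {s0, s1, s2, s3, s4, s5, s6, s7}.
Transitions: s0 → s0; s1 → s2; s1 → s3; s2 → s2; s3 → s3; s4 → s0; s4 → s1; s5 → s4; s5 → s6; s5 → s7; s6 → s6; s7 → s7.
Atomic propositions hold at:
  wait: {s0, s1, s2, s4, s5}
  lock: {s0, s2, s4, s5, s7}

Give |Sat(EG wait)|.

EG wait: greatest fixpoint, start Z0 = {s0, s1, s2, s4, s5}, keep only states in Sat with some successor in Z. Already a fixed point.
Sat(EG wait) = {s0, s1, s2, s4, s5}
|Sat(EG wait)| = |{s0, s1, s2, s4, s5}| = 5.

5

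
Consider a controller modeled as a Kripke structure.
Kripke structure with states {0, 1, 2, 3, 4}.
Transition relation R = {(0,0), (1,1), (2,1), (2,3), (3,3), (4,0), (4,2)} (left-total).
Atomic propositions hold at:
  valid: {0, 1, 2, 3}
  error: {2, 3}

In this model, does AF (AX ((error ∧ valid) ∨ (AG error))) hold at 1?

No

Sat(error ∧ valid) = {2, 3}
AG error: greatest fixpoint, start Z0 = {2, 3}, keep only states in Sat with every successor in Z. Z1 = {3}; fixed.
Sat(AG error) = {3}
Sat((error ∧ valid) ∨ (AG error)) = {2, 3}
Sat(AX ((error ∧ valid) ∨ (AG error))) = {s : every successor in {2, 3}} = {3}
AF (AX ((error ∧ valid) ∨ (AG error))): least fixpoint, start Z0 = {3}, add states with every successor in Z. Already a fixed point.
Sat(AF (AX ((error ∧ valid) ∨ (AG error)))) = {3}
1 ∉ Sat(AF (AX ((error ∧ valid) ∨ (AG error)))) = {3}, so the formula does not hold at 1.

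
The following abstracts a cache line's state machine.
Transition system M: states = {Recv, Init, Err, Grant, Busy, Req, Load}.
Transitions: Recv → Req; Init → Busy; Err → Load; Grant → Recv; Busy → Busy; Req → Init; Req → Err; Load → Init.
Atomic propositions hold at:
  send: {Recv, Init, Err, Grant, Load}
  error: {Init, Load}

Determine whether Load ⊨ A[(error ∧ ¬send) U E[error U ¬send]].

Sat(¬send) = {Busy, Req}
Sat(error ∧ ¬send) = ∅
E[error U ¬send]: least fixpoint, start Z0 = Sat(¬send) = {Busy, Req}, add states in Sat(error) with some successor in Z. Z1 = {Init, Busy, Req}; Z2 = {Init, Busy, Req, Load}; fixed.
Sat(E[error U ¬send]) = {Init, Busy, Req, Load}
A[(error ∧ ¬send) U E[error U ¬send]]: least fixpoint, start Z0 = Sat(E[error U ¬send]) = {Init, Busy, Req, Load}, add states in Sat(error ∧ ¬send) with every successor in Z. Already a fixed point.
Sat(A[(error ∧ ¬send) U E[error U ¬send]]) = {Init, Busy, Req, Load}
Load ∈ Sat(A[(error ∧ ¬send) U E[error U ¬send]]) = {Init, Busy, Req, Load}, so the formula holds at Load.

Yes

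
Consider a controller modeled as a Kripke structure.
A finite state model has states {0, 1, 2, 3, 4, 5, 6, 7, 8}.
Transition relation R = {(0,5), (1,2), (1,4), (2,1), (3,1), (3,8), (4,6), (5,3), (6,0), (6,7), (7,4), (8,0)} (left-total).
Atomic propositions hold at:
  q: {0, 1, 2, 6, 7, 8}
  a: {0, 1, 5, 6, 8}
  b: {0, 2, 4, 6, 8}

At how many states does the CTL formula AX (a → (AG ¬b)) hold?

Sat(¬b) = {1, 3, 5, 7}
AG ¬b: greatest fixpoint, start Z0 = {1, 3, 5, 7}, keep only states in Sat with every successor in Z. Z1 = {5}; Z2 = ∅; fixed.
Sat(AG ¬b) = ∅
Sat(a → (AG ¬b)) = {2, 3, 4, 7}
Sat(AX (a → (AG ¬b))) = {s : every successor in {2, 3, 4, 7}} = {1, 5, 7}
|Sat(AX (a → (AG ¬b)))| = |{1, 5, 7}| = 3.

3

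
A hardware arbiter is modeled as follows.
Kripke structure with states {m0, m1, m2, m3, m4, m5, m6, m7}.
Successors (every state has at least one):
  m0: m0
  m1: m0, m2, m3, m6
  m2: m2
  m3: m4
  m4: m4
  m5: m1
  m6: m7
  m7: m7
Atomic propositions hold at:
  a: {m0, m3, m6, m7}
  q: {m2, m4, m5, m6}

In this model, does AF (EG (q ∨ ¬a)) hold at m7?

No

Sat(¬a) = {m1, m2, m4, m5}
Sat(q ∨ ¬a) = {m1, m2, m4, m5, m6}
EG (q ∨ ¬a): greatest fixpoint, start Z0 = {m1, m2, m4, m5, m6}, keep only states in Sat with some successor in Z. Z1 = {m1, m2, m4, m5}; fixed.
Sat(EG (q ∨ ¬a)) = {m1, m2, m4, m5}
AF (EG (q ∨ ¬a)): least fixpoint, start Z0 = {m1, m2, m4, m5}, add states with every successor in Z. Z1 = {m1, m2, m3, m4, m5}; fixed.
Sat(AF (EG (q ∨ ¬a))) = {m1, m2, m3, m4, m5}
m7 ∉ Sat(AF (EG (q ∨ ¬a))) = {m1, m2, m3, m4, m5}, so the formula does not hold at m7.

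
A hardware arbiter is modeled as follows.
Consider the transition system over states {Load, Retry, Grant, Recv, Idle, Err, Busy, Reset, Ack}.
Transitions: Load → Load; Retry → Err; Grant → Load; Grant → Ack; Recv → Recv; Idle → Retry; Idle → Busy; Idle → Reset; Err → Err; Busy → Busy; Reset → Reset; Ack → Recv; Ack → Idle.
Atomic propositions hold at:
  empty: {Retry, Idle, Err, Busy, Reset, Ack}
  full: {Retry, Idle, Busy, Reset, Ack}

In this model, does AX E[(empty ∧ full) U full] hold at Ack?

Sat(empty ∧ full) = {Retry, Idle, Busy, Reset, Ack}
E[(empty ∧ full) U full]: least fixpoint, start Z0 = Sat(full) = {Retry, Idle, Busy, Reset, Ack}, add states in Sat(empty ∧ full) with some successor in Z. Already a fixed point.
Sat(E[(empty ∧ full) U full]) = {Retry, Idle, Busy, Reset, Ack}
Sat(AX E[(empty ∧ full) U full]) = {s : every successor in {Retry, Idle, Busy, Reset, Ack}} = {Idle, Busy, Reset}
Ack ∉ Sat(AX E[(empty ∧ full) U full]) = {Idle, Busy, Reset}, so the formula does not hold at Ack.

No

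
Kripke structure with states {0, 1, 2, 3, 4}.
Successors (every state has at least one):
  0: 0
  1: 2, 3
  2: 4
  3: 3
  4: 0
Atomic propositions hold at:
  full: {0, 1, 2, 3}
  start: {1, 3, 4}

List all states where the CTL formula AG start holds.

AG start: greatest fixpoint, start Z0 = {1, 3, 4}, keep only states in Sat with every successor in Z. Z1 = {3}; fixed.
Sat(AG start) = {3}

{3}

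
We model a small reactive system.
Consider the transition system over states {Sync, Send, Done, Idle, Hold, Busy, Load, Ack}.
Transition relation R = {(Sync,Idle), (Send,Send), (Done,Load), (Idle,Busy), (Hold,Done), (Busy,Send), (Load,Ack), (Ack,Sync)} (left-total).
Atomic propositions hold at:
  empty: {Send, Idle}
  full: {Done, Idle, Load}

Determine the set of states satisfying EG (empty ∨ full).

Sat(empty ∨ full) = {Send, Done, Idle, Load}
EG (empty ∨ full): greatest fixpoint, start Z0 = {Send, Done, Idle, Load}, keep only states in Sat with some successor in Z. Z1 = {Send, Done}; Z2 = {Send}; fixed.
Sat(EG (empty ∨ full)) = {Send}

{Send}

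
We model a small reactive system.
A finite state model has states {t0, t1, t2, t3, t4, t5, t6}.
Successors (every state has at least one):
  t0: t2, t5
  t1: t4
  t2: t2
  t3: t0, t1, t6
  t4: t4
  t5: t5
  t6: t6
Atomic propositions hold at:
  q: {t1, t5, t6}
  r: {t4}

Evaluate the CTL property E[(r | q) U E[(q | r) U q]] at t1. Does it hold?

Sat(r | q) = {t1, t4, t5, t6}
Sat(q | r) = {t1, t4, t5, t6}
E[(q | r) U q]: least fixpoint, start Z0 = Sat(q) = {t1, t5, t6}, add states in Sat(q | r) with some successor in Z. Already a fixed point.
Sat(E[(q | r) U q]) = {t1, t5, t6}
E[(r | q) U E[(q | r) U q]]: least fixpoint, start Z0 = Sat(E[(q | r) U q]) = {t1, t5, t6}, add states in Sat(r | q) with some successor in Z. Already a fixed point.
Sat(E[(r | q) U E[(q | r) U q]]) = {t1, t5, t6}
t1 ∈ Sat(E[(r | q) U E[(q | r) U q]]) = {t1, t5, t6}, so the formula holds at t1.

Yes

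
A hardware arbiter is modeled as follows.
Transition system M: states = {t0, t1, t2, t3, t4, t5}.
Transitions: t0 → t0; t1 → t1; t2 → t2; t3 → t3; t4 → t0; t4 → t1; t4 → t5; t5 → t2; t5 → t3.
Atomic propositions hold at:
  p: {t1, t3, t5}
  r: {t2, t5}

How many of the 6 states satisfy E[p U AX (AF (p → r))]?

Sat(p → r) = {t0, t2, t4, t5}
AF (p → r): least fixpoint, start Z0 = {t0, t2, t4, t5}, add states with every successor in Z. Already a fixed point.
Sat(AF (p → r)) = {t0, t2, t4, t5}
Sat(AX (AF (p → r))) = {s : every successor in {t0, t2, t4, t5}} = {t0, t2}
E[p U AX (AF (p → r))]: least fixpoint, start Z0 = Sat(AX (AF (p → r))) = {t0, t2}, add states in Sat(p) with some successor in Z. Z1 = {t0, t2, t5}; fixed.
Sat(E[p U AX (AF (p → r))]) = {t0, t2, t5}
|Sat(E[p U AX (AF (p → r))])| = |{t0, t2, t5}| = 3.

3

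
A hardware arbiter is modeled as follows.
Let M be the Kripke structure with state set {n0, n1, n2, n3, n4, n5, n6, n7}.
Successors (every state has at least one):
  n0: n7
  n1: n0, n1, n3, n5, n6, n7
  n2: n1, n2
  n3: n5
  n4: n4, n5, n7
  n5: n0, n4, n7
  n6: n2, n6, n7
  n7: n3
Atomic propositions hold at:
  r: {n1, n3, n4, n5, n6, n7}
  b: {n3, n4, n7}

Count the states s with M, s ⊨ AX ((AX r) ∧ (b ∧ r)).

Sat(AX r) = {s : every successor in {n1, n3, n4, n5, n6, n7}} = {n0, n3, n4, n7}
Sat(b ∧ r) = {n3, n4, n7}
Sat((AX r) ∧ (b ∧ r)) = {n3, n4, n7}
Sat(AX ((AX r) ∧ (b ∧ r))) = {s : every successor in {n3, n4, n7}} = {n0, n7}
|Sat(AX ((AX r) ∧ (b ∧ r)))| = |{n0, n7}| = 2.

2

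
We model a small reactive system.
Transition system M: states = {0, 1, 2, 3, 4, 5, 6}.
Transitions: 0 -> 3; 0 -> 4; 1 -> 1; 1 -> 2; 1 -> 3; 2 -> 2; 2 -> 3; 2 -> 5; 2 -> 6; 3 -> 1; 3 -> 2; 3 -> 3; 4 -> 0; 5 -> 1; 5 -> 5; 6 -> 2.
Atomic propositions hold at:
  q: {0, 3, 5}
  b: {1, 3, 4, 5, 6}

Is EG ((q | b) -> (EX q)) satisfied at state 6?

Sat(q | b) = {0, 1, 3, 4, 5, 6}
Sat(EX q) = {s : some successor in {0, 3, 5}} = {0, 1, 2, 3, 4, 5}
Sat((q | b) -> (EX q)) = {0, 1, 2, 3, 4, 5}
EG ((q | b) -> (EX q)): greatest fixpoint, start Z0 = {0, 1, 2, 3, 4, 5}, keep only states in Sat with some successor in Z. Already a fixed point.
Sat(EG ((q | b) -> (EX q))) = {0, 1, 2, 3, 4, 5}
6 ∉ Sat(EG ((q | b) -> (EX q))) = {0, 1, 2, 3, 4, 5}, so the formula does not hold at 6.

No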